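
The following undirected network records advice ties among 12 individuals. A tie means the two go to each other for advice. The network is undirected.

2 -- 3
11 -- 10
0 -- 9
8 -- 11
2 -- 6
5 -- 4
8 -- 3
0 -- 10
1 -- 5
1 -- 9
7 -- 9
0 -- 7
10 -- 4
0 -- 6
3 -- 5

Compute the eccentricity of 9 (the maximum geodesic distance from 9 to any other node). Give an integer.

4

Distances from 9: 0:1, 1:1, 2:3, 3:3, 4:3, 5:2, 6:2, 7:1, 8:4, 10:2, 11:3.
The largest is 4 (to 8), so the eccentricity of 9 is 4.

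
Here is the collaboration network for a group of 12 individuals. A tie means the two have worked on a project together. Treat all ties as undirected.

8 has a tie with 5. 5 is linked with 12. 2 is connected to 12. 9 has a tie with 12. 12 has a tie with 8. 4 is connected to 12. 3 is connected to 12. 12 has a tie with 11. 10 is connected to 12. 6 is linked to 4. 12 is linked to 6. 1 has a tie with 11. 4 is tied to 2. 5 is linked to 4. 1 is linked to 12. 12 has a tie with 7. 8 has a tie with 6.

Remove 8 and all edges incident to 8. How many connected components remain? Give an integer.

1

8's neighbors (5, 6, and 12) remain reachable from one another through other ties, so the rest of the network stays in one piece.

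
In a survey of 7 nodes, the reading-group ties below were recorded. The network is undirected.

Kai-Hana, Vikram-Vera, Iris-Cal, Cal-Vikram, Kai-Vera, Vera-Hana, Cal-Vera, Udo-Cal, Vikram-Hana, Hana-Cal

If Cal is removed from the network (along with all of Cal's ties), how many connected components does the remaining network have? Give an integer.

3

Without Cal, the remaining ties split the others into: {Udo}; {Iris}; {Hana, Kai, Vera, Vikram}.
That's 3 separate components.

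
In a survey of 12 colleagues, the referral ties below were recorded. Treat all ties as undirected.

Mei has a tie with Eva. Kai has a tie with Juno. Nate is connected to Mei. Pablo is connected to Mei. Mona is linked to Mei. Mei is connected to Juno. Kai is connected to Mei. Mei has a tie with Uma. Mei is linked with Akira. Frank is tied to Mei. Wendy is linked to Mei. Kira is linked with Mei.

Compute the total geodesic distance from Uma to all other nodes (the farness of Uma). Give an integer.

Distances from Uma: Akira:2, Eva:2, Frank:2, Juno:2, Kai:2, Kira:2, Mei:1, Mona:2, Nate:2, Pablo:2, Wendy:2.
Sum = 2 + 2 + 2 + 2 + 2 + 2 + 1 + 2 + 2 + 2 + 2 = 21.

21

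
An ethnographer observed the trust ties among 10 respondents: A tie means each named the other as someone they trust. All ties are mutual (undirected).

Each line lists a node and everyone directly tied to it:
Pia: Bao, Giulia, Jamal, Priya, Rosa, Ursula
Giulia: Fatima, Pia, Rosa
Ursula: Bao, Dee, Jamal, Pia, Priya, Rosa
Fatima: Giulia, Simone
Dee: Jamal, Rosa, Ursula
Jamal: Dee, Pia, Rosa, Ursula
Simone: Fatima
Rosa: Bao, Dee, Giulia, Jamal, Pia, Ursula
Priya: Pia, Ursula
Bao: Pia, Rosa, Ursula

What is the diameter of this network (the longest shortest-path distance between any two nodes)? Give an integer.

4

Eccentricity of each node (its greatest distance to any other): Bao:4, Dee:4, Fatima:3, Giulia:2, Jamal:4, Pia:3, Priya:4, Rosa:3, Simone:4, Ursula:4.
The maximum eccentricity is 4, realized for instance by the pair Simone–Jamal via Simone – Fatima – Giulia – Rosa – Jamal. So the diameter is 4.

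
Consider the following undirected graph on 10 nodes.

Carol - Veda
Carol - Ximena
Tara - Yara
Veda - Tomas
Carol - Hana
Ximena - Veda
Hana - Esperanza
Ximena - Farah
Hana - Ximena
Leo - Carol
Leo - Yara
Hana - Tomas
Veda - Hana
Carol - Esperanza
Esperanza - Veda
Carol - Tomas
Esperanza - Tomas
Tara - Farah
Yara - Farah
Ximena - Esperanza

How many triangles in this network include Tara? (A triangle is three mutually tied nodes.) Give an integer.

Tara's neighbors: Farah and Yara.
Neighbor pairs that are themselves tied: Tara–Farah–Yara. Each forms one triangle with Tara, for 1 in total.

1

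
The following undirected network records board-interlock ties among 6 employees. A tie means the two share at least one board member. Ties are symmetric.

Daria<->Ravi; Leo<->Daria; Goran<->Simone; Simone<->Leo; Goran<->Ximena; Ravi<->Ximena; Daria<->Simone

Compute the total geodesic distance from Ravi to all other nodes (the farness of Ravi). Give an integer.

Distances from Ravi: Daria:1, Goran:2, Leo:2, Simone:2, Ximena:1.
Sum = 1 + 2 + 2 + 2 + 1 = 8.

8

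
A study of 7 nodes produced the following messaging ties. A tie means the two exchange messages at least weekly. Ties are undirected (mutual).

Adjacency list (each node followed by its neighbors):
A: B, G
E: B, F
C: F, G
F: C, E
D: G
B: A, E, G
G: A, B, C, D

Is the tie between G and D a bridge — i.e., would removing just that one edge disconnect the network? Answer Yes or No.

Without the G–D edge there is no alternate route between G and D, so the network disconnects. It is a bridge.

Yes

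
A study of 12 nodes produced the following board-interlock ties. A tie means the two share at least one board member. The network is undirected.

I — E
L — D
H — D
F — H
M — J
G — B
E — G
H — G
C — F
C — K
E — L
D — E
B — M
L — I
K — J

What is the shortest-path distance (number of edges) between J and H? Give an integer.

One shortest route is J – M – B – G – H, which uses 4 edges, and at distance 3 from J we only reach {F, G}, which does not include H. So d(J,H) = 4.

4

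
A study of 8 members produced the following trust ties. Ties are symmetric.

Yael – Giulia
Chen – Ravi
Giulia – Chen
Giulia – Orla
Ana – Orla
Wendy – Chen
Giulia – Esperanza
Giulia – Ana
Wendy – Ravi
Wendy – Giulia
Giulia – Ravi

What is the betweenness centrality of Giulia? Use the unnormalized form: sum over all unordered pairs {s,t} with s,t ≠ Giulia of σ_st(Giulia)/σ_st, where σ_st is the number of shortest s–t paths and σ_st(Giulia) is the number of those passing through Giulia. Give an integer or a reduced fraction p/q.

17

Pairs whose geodesics pass through Giulia — Yael–Chen: 1; Yael–Wendy: 1; Yael–Esperanza: 1; Yael–Orla: 1; Yael–Ravi: 1; Yael–Ana: 1; Chen–Esperanza: 1; Chen–Orla: 1; Chen–Ana: 1; Wendy–Esperanza: 1; Wendy–Orla: 1; Wendy–Ana: 1; Esperanza–Orla: 1; Esperanza–Ravi: 1 … (+3 more pairs).
All other pairs contribute 0.
Summing the contributions gives betweenness(Giulia) = 17.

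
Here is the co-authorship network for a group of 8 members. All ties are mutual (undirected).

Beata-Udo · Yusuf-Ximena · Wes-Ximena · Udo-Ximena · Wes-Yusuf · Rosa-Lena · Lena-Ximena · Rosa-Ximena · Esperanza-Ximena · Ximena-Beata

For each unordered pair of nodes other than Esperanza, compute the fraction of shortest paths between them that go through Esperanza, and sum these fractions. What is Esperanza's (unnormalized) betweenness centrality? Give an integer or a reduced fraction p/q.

No shortest path between any pair of other nodes passes through Esperanza.
Summing the contributions gives betweenness(Esperanza) = 0.

0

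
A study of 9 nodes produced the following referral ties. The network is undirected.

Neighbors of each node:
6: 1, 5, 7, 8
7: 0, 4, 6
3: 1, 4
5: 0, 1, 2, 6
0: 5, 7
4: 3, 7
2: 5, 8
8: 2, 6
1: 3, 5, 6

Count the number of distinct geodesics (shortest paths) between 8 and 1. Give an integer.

The shortest distance is 2, and the only length-2 path is 8–6–1. So there is exactly 1 shortest path.

1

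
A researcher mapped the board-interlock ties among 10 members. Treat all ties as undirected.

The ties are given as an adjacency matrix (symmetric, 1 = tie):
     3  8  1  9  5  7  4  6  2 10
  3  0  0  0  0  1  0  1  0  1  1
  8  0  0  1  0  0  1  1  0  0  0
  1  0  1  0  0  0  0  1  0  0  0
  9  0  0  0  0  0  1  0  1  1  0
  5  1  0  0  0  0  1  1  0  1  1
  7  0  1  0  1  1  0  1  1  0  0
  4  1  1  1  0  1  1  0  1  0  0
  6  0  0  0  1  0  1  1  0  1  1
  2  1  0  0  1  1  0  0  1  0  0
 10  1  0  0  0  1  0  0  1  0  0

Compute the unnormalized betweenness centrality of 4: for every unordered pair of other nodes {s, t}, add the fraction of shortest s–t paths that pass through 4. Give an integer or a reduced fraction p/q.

Pairs whose geodesics pass through 4 — 3–8: 1; 3–1: 1; 3–7: 1/2; 3–6: 1/3; 8–5: 1/2; 8–6: 1/2; 8–2: 3/6; 8–10: 3/5; 1–9: 2/3; 1–5: 1; 1–7: 1/2; 1–6: 1; 1–2: 3/3; 1–10: 3/3 … (+1 more pairs).
All other pairs contribute 0.
Summing the contributions gives betweenness(4) = 207/20.

207/20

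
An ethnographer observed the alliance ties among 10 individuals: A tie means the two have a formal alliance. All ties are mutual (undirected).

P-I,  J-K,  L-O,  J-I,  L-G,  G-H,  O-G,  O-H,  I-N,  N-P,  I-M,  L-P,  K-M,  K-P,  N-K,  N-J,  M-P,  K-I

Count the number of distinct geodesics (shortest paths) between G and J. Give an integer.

3

The shortest distance is 4. The length-4 paths are: G–L–P–I–J; G–L–P–K–J; G–L–P–N–J.
That gives 3 distinct shortest paths.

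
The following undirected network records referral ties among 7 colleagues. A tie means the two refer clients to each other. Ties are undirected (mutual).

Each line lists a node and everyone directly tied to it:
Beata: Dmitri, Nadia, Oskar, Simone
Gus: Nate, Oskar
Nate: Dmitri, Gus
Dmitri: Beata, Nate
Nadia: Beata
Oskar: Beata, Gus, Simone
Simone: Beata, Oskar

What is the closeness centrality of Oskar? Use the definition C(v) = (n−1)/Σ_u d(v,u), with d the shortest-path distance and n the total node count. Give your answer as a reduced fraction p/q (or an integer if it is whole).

2/3

Distances from Oskar: Beata:1, Dmitri:2, Gus:1, Nadia:2, Nate:2, Simone:1. Sum = 9.
n = 7, so closeness = 6/9 = 2/3.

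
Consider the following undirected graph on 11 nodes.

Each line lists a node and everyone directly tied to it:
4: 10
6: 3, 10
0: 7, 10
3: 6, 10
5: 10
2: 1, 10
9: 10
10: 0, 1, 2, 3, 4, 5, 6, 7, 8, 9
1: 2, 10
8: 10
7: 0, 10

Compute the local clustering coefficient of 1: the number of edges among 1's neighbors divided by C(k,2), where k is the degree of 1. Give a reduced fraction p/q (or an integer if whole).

1

1's neighbors: 2 and 10 (k = 2).
Possible neighbor pairs: C(2,2) = 1. Edges among them: 2–10 → e = 1.
Clustering(1) = 1/1.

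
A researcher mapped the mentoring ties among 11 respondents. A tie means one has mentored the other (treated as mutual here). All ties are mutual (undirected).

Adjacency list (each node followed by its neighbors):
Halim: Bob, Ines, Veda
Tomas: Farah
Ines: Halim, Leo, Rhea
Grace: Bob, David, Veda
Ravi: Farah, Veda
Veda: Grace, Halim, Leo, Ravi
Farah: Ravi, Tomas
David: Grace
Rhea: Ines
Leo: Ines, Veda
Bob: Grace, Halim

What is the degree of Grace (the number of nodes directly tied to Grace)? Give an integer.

3

Grace is directly tied to Bob, David, and Veda. That is 3 neighbors, so the degree of Grace is 3.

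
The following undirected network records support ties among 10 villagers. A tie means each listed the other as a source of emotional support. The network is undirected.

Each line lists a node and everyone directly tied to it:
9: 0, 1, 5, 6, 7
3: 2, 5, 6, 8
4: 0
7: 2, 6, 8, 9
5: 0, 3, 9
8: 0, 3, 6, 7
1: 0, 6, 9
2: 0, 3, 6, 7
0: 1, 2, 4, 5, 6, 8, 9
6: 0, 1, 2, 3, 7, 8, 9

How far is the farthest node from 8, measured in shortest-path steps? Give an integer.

Distances from 8: 0:1, 1:2, 2:2, 3:1, 4:2, 5:2, 6:1, 7:1, 9:2.
The largest is 2 (to 5, 2, 9, 1, and 4), so the eccentricity of 8 is 2.

2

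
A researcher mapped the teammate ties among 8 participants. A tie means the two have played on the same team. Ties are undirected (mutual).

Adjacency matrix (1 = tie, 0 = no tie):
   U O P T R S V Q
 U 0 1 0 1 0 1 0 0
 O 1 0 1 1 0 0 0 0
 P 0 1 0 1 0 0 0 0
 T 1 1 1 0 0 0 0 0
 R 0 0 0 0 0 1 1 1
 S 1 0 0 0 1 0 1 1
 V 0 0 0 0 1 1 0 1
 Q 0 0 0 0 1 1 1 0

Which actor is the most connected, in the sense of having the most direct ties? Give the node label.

S

Degrees — O:3, P:2, Q:3, R:3, S:4, T:3, U:3, V:3.
The maximum is 4, attained only by S.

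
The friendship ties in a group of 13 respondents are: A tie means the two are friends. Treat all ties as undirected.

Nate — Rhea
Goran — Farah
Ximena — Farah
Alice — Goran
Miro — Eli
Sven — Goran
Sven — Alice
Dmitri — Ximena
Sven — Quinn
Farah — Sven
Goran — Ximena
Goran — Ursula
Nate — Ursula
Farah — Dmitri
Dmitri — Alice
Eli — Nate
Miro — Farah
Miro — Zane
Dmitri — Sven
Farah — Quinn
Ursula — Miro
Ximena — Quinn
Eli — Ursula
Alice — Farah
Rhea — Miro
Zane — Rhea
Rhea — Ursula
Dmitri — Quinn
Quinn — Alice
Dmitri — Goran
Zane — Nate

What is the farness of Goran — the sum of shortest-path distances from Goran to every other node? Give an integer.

Distances from Goran: Alice:1, Dmitri:1, Eli:2, Farah:1, Miro:2, Nate:2, Quinn:2, Rhea:2, Sven:1, Ursula:1, Ximena:1, Zane:3.
Sum = 1 + 1 + 2 + 1 + 2 + 2 + 2 + 2 + 1 + 1 + 1 + 3 = 19.

19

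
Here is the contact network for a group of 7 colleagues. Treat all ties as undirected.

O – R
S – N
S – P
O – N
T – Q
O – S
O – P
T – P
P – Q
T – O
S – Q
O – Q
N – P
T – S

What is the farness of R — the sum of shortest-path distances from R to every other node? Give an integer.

11

Distances from R: N:2, O:1, P:2, Q:2, S:2, T:2.
Sum = 2 + 1 + 2 + 2 + 2 + 2 = 11.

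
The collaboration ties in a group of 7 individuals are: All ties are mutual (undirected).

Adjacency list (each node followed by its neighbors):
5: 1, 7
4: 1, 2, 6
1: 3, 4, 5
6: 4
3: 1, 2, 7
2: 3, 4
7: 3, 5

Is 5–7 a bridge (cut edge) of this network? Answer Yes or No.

No

Even without that edge, 5 still reaches 7 via 5 – 1 – 3 – 7, so the network stays connected. Not a bridge.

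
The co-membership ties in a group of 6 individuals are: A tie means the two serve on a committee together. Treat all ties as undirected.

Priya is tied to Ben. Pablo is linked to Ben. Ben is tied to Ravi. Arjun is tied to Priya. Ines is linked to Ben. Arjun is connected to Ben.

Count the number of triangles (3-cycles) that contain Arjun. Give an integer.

1

Arjun's neighbors: Ben and Priya.
Neighbor pairs that are themselves tied: Arjun–Ben–Priya. Each forms one triangle with Arjun, for 1 in total.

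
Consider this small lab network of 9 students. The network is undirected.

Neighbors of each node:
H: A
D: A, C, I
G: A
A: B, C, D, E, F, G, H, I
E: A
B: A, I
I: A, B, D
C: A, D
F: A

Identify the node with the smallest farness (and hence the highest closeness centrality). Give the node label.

Farness (sum of distances to all others) for each node — A:8, B:14, C:14, D:13, E:15, F:15, G:15, H:15, I:13.
The smallest farness is 8, for A, so A has the highest closeness.

A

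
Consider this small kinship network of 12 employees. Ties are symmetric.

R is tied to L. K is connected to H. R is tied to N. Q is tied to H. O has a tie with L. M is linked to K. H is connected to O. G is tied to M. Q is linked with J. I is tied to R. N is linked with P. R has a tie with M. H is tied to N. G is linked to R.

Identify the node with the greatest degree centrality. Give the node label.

R

Degrees — G:2, H:4, I:1, J:1, K:2, L:2, M:3, N:3, O:2, P:1, Q:2, R:5.
The maximum is 5, attained only by R.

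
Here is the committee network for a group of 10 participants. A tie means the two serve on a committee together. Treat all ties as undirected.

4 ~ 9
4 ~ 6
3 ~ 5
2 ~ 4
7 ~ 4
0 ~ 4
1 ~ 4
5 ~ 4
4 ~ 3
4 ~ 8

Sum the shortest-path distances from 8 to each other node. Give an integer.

17

Distances from 8: 0:2, 1:2, 2:2, 3:2, 4:1, 5:2, 6:2, 7:2, 9:2.
Sum = 2 + 2 + 2 + 2 + 1 + 2 + 2 + 2 + 2 = 17.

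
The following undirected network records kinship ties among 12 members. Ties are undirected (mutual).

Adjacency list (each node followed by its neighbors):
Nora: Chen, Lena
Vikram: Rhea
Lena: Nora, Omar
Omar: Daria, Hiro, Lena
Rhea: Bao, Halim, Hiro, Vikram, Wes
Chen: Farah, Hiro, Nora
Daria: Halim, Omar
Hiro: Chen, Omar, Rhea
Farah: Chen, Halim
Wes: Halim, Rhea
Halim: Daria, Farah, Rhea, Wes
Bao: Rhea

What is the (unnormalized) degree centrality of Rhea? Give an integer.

5

Rhea is directly tied to Bao, Halim, Hiro, Vikram, and Wes. That is 5 neighbors, so the degree of Rhea is 5.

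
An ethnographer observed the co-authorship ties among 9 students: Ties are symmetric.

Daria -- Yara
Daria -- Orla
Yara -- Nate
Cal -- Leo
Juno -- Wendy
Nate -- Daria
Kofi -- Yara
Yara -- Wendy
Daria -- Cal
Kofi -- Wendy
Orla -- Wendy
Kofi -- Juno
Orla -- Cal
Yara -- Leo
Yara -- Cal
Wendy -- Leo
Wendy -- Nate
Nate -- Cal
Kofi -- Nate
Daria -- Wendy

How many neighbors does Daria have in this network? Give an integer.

Daria is directly tied to Cal, Nate, Orla, Wendy, and Yara. That is 5 neighbors, so the degree of Daria is 5.

5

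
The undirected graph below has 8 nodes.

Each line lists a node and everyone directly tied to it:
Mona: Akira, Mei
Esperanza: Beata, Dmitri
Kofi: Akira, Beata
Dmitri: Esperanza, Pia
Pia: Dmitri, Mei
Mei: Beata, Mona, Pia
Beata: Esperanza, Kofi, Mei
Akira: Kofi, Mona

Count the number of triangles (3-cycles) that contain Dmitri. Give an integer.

Dmitri's neighbors are Esperanza and Pia, but none of them are tied to each other, so no triangle contains Dmitri.

0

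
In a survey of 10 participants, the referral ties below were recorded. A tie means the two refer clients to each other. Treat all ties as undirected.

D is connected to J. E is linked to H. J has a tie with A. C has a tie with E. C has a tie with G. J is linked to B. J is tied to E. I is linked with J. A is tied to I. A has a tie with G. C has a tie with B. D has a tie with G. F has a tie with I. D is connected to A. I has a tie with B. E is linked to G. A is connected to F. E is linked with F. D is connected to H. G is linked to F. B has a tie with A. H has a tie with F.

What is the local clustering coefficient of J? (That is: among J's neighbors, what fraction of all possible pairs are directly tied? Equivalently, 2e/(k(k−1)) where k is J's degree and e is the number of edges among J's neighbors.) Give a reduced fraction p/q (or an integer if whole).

J's neighbors: A, B, D, E, and I (k = 5).
Possible neighbor pairs: C(5,2) = 10. Edges among them: A–B, A–D, A–I, B–I → e = 4.
Clustering(J) = 4/10 = 2/5.

2/5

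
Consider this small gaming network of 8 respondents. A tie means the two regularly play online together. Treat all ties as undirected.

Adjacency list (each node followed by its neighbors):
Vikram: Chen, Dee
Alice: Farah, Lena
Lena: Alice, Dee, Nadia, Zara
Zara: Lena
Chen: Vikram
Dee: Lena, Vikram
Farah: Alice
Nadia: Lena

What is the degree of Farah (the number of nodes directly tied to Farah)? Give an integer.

1

Farah is directly tied to Alice. That is 1 neighbor, so the degree of Farah is 1.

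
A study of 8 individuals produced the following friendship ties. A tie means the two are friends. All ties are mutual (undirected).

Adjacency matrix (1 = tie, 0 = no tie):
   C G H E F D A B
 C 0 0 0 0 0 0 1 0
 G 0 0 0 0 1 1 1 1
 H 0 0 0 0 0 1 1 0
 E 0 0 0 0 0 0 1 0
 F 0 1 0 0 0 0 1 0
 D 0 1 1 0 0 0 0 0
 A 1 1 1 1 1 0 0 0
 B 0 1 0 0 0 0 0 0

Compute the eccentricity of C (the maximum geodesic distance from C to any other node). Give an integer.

Distances from C: A:1, B:3, D:3, E:2, F:2, G:2, H:2.
The largest is 3 (to D and B), so the eccentricity of C is 3.

3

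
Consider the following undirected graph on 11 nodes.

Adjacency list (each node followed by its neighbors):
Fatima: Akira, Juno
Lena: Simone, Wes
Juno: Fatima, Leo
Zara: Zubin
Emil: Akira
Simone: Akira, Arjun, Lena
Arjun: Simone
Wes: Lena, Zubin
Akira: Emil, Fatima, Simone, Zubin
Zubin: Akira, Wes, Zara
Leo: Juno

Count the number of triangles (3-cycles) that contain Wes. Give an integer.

0

Wes's neighbors are Lena and Zubin, but none of them are tied to each other, so no triangle contains Wes.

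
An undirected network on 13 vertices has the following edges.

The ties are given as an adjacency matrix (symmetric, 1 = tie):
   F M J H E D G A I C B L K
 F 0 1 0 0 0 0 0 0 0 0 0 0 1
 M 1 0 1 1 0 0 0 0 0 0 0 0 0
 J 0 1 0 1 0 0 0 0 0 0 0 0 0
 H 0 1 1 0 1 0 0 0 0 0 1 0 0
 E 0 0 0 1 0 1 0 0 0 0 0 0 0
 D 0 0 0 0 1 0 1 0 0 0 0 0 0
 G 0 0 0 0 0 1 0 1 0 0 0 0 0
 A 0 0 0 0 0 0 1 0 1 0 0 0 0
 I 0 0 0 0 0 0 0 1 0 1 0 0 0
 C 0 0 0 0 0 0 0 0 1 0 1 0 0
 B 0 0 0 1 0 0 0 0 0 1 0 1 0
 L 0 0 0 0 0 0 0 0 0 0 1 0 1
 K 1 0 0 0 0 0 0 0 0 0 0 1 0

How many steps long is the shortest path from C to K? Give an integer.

3

One shortest route is C – B – L – K, which uses 3 edges, and at distance 2 from C we only reach {A, H, L}, which does not include K. So d(C,K) = 3.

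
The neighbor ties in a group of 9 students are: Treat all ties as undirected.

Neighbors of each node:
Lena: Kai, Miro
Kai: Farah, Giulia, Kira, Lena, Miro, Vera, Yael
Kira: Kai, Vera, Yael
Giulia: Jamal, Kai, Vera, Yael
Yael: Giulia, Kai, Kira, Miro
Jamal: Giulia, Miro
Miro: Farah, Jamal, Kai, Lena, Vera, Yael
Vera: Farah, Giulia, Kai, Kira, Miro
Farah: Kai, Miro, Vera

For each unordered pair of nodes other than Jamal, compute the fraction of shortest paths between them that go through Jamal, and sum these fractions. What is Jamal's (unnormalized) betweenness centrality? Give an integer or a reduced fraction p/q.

Pairs whose geodesics pass through Jamal — Miro–Giulia: 1/4.
All other pairs contribute 0.
Summing the contributions gives betweenness(Jamal) = 1/4.

1/4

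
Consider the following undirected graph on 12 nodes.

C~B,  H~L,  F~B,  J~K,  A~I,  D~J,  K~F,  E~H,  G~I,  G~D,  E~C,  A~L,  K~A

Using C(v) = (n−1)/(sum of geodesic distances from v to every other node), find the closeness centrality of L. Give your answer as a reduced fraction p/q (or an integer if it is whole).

Distances from L: A:1, B:4, C:3, D:4, E:2, F:3, G:3, H:1, I:2, J:3, K:2. Sum = 28.
n = 12, so closeness = 11/28.

11/28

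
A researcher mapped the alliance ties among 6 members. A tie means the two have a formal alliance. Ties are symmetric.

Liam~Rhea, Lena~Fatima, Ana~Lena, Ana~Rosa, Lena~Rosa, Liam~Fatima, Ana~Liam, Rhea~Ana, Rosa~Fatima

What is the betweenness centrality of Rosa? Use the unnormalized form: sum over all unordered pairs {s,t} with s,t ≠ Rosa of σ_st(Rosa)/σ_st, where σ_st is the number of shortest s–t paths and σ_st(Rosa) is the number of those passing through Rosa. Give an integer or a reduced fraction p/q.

Pairs whose geodesics pass through Rosa — Ana–Fatima: 1/3.
All other pairs contribute 0.
Summing the contributions gives betweenness(Rosa) = 1/3.

1/3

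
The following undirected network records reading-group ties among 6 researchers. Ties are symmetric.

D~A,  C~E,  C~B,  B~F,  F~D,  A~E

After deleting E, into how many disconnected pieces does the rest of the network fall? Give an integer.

1

E's neighbors (A and C) remain reachable from one another through other ties, so the rest of the network stays in one piece.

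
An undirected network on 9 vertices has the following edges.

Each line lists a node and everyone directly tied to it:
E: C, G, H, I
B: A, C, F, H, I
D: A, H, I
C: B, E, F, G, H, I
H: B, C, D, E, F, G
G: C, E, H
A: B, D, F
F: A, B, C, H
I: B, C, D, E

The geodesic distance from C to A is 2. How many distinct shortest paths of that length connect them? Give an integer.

The shortest distance is 2. The length-2 paths are: C–F–A; C–B–A.
That gives 2 distinct shortest paths.

2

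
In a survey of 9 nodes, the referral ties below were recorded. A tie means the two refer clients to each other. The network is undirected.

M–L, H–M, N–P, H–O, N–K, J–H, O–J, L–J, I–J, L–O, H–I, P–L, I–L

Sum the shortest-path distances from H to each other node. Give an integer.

Distances from H: I:1, J:1, K:5, L:2, M:1, N:4, O:1, P:3.
Sum = 1 + 1 + 5 + 2 + 1 + 4 + 1 + 3 = 18.

18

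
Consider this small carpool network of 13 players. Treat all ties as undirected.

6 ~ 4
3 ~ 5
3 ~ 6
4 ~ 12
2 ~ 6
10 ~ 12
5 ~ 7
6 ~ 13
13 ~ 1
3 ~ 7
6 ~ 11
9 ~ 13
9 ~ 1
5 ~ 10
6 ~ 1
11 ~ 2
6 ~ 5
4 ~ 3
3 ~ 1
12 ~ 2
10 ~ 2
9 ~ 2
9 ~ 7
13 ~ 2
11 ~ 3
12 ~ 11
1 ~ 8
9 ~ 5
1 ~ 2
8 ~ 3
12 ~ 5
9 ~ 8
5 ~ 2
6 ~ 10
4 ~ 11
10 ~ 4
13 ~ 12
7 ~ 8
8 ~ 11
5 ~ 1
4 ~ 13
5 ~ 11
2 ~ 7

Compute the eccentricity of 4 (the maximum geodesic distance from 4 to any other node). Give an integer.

Distances from 4: 1:2, 2:2, 3:1, 5:2, 6:1, 7:2, 8:2, 9:2, 10:1, 11:1, 12:1, 13:1.
The largest is 2 (to 2, 1, 9, 7, 8, and 5), so the eccentricity of 4 is 2.

2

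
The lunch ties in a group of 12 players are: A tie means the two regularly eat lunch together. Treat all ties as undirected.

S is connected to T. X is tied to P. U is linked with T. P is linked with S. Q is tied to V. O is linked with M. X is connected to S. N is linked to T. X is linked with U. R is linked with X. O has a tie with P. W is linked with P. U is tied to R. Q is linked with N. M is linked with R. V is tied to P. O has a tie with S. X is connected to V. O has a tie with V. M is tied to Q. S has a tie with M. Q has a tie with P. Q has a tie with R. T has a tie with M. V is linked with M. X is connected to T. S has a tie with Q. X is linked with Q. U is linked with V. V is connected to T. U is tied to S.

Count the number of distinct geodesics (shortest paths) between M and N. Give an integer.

The shortest distance is 2. The length-2 paths are: M–T–N; M–Q–N.
That gives 2 distinct shortest paths.

2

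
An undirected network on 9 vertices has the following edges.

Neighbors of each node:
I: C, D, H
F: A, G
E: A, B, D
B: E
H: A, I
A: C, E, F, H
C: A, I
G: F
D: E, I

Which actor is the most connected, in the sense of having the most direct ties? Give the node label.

Degrees — A:4, B:1, C:2, D:2, E:3, F:2, G:1, H:2, I:3.
The maximum is 4, attained only by A.

A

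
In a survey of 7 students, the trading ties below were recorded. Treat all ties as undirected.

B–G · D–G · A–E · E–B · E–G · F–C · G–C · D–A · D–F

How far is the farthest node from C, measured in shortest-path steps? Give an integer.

3

Distances from C: A:3, B:2, D:2, E:2, F:1, G:1.
The largest is 3 (to A), so the eccentricity of C is 3.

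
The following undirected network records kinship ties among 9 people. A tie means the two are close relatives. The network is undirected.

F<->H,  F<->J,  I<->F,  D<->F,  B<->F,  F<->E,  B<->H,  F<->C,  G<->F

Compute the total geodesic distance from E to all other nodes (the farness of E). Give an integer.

15

Distances from E: B:2, C:2, D:2, F:1, G:2, H:2, I:2, J:2.
Sum = 2 + 2 + 2 + 1 + 2 + 2 + 2 + 2 = 15.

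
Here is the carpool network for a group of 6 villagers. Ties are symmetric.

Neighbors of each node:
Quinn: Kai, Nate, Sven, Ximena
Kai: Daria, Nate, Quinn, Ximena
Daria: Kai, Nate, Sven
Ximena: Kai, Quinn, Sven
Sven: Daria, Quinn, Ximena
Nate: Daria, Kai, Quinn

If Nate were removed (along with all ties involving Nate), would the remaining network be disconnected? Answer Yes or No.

Even without Nate, every remaining node can still reach every other (the residual graph is connected), so Nate is not a cut vertex.

No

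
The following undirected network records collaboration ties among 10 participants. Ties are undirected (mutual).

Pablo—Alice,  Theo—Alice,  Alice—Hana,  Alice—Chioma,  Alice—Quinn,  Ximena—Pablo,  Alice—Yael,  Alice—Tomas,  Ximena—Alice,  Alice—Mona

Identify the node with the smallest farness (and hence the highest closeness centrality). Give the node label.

Farness (sum of distances to all others) for each node — Alice:9, Chioma:17, Hana:17, Mona:17, Pablo:16, Quinn:17, Theo:17, Tomas:17, Ximena:16, Yael:17.
The smallest farness is 9, for Alice, so Alice has the highest closeness.

Alice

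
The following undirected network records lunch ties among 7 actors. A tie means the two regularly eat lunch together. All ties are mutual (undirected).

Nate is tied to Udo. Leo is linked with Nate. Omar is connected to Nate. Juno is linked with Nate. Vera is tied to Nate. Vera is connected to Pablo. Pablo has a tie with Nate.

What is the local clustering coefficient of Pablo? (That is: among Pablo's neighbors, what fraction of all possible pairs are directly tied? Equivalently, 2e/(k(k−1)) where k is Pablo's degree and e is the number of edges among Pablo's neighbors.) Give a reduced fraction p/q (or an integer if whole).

Pablo's neighbors: Nate and Vera (k = 2).
Possible neighbor pairs: C(2,2) = 1. Edges among them: Nate–Vera → e = 1.
Clustering(Pablo) = 1/1.

1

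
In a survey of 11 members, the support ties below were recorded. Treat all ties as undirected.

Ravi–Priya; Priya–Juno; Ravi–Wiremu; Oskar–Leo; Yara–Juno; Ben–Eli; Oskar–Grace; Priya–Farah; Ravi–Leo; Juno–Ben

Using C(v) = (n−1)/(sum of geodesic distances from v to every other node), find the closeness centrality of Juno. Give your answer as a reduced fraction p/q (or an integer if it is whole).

Distances from Juno: Ben:1, Eli:2, Farah:2, Grace:5, Leo:3, Oskar:4, Priya:1, Ravi:2, Wiremu:3, Yara:1. Sum = 24.
n = 11, so closeness = 10/24 = 5/12.

5/12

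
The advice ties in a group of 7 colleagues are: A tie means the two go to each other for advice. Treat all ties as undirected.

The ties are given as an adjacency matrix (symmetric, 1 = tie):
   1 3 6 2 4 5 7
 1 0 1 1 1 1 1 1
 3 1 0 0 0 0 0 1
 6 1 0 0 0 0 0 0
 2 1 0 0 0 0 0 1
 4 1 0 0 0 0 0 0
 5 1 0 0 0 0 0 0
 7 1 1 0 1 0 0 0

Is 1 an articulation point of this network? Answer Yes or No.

Removing 1 leaves {2, 3, and 7} with no path to {6}, so the network splits into 4 components. 1 is a cut vertex.

Yes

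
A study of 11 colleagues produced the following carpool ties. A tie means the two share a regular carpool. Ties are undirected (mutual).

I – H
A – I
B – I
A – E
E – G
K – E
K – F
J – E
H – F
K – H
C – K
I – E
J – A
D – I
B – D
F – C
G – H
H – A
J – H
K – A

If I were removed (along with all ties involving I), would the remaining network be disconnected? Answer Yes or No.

Yes

Removing I leaves {A, C, E, F, G, H, J, and K} with no path to {B and D}, so the network splits into 2 components. I is a cut vertex.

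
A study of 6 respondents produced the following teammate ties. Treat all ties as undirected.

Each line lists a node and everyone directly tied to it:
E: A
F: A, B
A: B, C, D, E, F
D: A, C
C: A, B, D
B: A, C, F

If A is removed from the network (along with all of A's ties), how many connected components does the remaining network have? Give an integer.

2

Without A, the remaining ties split the others into: {B, C, D, F}; {E}.
That's 2 separate components.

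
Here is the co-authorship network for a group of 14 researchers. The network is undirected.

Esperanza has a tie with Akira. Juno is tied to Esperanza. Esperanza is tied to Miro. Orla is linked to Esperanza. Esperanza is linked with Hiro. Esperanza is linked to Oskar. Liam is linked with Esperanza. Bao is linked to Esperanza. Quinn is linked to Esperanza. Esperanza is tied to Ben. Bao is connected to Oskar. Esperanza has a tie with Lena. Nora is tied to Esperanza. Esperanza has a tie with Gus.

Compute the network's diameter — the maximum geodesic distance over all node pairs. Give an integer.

Eccentricity of each node (its greatest distance to any other): Akira:2, Bao:2, Ben:2, Esperanza:1, Gus:2, Hiro:2, Juno:2, Lena:2, Liam:2, Miro:2, Nora:2, Orla:2, Oskar:2, Quinn:2.
The maximum eccentricity is 2, realized for instance by the pair Bao–Gus via Bao – Esperanza – Gus. So the diameter is 2.

2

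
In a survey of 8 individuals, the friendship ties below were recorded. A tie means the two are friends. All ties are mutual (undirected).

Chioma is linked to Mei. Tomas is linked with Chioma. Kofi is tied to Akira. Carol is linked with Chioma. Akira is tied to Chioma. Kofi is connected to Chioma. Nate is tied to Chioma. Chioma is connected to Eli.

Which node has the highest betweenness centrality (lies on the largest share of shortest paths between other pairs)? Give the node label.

Chioma

Unnormalized betweenness of each node: Akira:0, Carol:0, Chioma:20, Eli:0, Kofi:0, Mei:0, Nate:0, Tomas:0.
Chioma has the largest value, 20, making it the main broker — the node through which the most shortest paths run.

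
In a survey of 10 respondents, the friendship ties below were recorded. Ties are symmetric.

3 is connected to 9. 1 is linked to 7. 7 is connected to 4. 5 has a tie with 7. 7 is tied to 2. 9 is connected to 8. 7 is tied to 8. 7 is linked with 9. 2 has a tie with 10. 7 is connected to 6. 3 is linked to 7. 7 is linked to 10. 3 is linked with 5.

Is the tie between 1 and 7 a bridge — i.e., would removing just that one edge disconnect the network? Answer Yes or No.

Yes

Without the 1–7 edge there is no alternate route between 1 and 7, so the network disconnects. It is a bridge.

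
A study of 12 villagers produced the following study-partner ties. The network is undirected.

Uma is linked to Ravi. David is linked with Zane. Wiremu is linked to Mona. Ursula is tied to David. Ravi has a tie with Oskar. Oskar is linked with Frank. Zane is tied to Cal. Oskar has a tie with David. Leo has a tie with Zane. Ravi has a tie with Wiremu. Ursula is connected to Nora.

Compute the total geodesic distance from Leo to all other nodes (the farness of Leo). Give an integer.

Distances from Leo: Cal:2, David:2, Frank:4, Mona:6, Nora:4, Oskar:3, Ravi:4, Uma:5, Ursula:3, Wiremu:5, Zane:1.
Sum = 2 + 2 + 4 + 6 + 4 + 3 + 4 + 5 + 3 + 5 + 1 = 39.

39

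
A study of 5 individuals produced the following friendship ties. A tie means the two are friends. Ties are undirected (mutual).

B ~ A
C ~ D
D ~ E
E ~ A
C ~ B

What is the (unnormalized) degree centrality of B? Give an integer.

2

B is directly tied to A and C. That is 2 neighbors, so the degree of B is 2.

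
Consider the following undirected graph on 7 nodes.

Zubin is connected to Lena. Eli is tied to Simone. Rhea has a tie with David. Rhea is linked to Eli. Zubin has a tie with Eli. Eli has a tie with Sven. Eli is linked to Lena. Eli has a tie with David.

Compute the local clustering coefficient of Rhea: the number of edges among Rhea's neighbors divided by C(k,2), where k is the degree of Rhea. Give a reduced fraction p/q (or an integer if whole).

1

Rhea's neighbors: David and Eli (k = 2).
Possible neighbor pairs: C(2,2) = 1. Edges among them: David–Eli → e = 1.
Clustering(Rhea) = 1/1.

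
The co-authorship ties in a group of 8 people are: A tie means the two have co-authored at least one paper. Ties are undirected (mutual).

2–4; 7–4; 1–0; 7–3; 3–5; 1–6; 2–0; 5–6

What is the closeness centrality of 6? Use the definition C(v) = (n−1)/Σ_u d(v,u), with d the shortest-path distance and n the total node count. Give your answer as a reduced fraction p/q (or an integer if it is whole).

Distances from 6: 0:2, 1:1, 2:3, 3:2, 4:4, 5:1, 7:3. Sum = 16.
n = 8, so closeness = 7/16.

7/16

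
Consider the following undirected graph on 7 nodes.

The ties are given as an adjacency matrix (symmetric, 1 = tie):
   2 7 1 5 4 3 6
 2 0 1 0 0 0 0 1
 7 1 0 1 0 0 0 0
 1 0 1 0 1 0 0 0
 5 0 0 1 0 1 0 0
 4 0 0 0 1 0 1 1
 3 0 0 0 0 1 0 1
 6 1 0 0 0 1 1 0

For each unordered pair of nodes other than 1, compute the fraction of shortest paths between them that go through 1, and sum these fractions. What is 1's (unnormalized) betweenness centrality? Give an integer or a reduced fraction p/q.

2

Pairs whose geodesics pass through 1 — 2–5: 1/2; 7–5: 1; 7–4: 1/2.
All other pairs contribute 0.
Summing the contributions gives betweenness(1) = 2.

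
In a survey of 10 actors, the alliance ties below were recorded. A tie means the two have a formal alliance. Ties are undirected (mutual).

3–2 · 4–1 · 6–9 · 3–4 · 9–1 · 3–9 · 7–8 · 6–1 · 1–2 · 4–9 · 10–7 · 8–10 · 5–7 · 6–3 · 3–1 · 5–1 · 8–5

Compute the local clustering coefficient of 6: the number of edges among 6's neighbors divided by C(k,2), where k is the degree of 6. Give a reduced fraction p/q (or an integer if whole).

6's neighbors: 1, 3, and 9 (k = 3).
Possible neighbor pairs: C(3,2) = 3. Edges among them: 1–3, 1–9, 3–9 → e = 3.
Clustering(6) = 3/3 = 1.

1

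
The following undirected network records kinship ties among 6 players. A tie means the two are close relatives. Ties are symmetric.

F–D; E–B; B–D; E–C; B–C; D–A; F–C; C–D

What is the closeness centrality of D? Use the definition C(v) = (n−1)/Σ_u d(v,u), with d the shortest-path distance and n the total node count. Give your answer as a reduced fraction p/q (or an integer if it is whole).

Distances from D: A:1, B:1, C:1, E:2, F:1. Sum = 6.
n = 6, so closeness = 5/6.

5/6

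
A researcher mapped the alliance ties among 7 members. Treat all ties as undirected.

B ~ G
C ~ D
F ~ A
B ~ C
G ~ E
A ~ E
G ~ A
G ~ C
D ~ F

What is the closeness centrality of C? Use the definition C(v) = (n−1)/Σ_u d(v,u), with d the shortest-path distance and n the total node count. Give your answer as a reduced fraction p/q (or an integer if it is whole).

Distances from C: A:2, B:1, D:1, E:2, F:2, G:1. Sum = 9.
n = 7, so closeness = 6/9 = 2/3.

2/3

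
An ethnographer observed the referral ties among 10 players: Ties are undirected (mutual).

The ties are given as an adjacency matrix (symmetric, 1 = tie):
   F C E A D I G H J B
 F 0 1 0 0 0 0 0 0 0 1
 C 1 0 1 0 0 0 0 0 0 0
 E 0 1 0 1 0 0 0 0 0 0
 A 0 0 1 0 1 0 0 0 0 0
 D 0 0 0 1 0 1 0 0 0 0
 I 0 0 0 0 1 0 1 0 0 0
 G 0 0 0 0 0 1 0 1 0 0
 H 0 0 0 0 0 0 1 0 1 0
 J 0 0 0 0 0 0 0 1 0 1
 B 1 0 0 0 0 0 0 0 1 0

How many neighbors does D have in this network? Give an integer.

D is directly tied to A and I. That is 2 neighbors, so the degree of D is 2.

2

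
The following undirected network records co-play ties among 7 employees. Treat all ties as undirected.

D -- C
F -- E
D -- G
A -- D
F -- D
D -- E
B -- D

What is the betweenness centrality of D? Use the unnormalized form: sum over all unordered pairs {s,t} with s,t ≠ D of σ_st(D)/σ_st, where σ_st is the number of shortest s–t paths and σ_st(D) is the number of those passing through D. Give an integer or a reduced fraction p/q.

14

Pairs whose geodesics pass through D — A–B: 1; A–E: 1; A–G: 1; A–F: 1; A–C: 1; B–E: 1; B–G: 1; B–F: 1; B–C: 1; E–G: 1; E–C: 1; G–F: 1; G–C: 1; F–C: 1.
All other pairs contribute 0.
Summing the contributions gives betweenness(D) = 14.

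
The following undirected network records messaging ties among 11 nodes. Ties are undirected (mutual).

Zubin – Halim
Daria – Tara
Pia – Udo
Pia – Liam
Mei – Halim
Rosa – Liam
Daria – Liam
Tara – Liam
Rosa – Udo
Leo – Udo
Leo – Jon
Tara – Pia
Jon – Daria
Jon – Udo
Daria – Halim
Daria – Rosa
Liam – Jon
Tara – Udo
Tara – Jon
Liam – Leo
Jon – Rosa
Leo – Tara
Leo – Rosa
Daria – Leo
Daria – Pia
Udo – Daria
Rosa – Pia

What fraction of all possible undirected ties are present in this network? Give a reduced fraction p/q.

27/55

There are 27 edges and 11 nodes, so the maximum possible is C(11,2) = 55.
Density = 27/55.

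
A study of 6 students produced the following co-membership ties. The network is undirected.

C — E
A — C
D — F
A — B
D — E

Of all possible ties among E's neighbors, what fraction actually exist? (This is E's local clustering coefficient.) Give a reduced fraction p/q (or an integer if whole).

E's neighbors: C and D (k = 2).
Possible neighbor pairs: C(2,2) = 1. Edges among them: none → e = 0.
Clustering(E) = 0/1.

0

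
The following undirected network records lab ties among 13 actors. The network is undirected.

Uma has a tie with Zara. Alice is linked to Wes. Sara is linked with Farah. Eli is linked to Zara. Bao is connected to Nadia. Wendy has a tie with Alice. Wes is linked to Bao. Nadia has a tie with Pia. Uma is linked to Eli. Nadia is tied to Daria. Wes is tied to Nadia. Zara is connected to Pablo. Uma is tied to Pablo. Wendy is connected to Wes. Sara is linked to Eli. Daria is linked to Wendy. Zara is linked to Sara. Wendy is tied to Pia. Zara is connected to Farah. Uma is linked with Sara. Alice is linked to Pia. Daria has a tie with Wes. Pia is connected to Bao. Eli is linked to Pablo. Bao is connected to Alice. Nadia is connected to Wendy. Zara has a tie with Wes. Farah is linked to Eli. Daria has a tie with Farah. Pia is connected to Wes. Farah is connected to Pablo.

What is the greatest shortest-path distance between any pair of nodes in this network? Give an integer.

3

Eccentricity of each node (its greatest distance to any other): Alice:3, Bao:3, Daria:3, Eli:3, Farah:3, Nadia:3, Pablo:3, Pia:3, Sara:3, Uma:3, Wendy:3, Wes:2, Zara:2.
The maximum eccentricity is 3, realized for instance by the pair Daria–Uma via Daria – Farah – Pablo – Uma. So the diameter is 3.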